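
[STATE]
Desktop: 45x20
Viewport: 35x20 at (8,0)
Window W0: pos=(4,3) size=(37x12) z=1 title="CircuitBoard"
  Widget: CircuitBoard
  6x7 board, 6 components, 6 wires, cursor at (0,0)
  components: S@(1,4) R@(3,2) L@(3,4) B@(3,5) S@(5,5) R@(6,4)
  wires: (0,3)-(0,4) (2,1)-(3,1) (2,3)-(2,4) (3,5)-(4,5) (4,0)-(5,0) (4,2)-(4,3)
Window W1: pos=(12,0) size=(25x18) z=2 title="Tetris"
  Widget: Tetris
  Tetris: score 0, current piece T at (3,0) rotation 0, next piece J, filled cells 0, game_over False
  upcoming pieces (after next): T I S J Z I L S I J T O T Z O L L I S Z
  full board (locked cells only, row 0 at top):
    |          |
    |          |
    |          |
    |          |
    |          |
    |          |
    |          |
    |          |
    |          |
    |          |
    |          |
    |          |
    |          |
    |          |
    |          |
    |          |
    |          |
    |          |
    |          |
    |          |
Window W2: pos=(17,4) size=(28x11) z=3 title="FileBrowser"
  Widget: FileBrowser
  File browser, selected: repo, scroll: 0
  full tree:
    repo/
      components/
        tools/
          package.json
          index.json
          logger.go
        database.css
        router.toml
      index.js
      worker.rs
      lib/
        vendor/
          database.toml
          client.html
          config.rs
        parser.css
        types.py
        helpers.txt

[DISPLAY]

    ┏━━━━━━━━━━━━━━━━━━━━━━━┓      
    ┃ Tetris                ┃      
    ┠───────────────────────┨      
━━━━┃          │Next:       ┃━━━┓  
rcui┃    ┏━━━━━━━━━━━━━━━━━━━━━━━━━
────┃    ┃ FileBrowser             
0 1 ┃    ┠─────────────────────────
[.] ┃    ┃> [-] repo/              
    ┃    ┃    [+] components/      
    ┃    ┃    index.js             
    ┃    ┃    worker.rs            
    ┃    ┃    [+] lib/             
    ┃    ┃                         
    ┃    ┃                         
━━━━┃    ┗━━━━━━━━━━━━━━━━━━━━━━━━━
    ┃          │            ┃      
    ┃          │            ┃      
    ┗━━━━━━━━━━━━━━━━━━━━━━━┛      
                                   
                                   


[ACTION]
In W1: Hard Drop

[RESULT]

    ┏━━━━━━━━━━━━━━━━━━━━━━━┓      
    ┃ Tetris                ┃      
    ┠───────────────────────┨      
━━━━┃          │Next:       ┃━━━┓  
rcui┃    ┏━━━━━━━━━━━━━━━━━━━━━━━━━
────┃    ┃ FileBrowser             
0 1 ┃    ┠─────────────────────────
[.] ┃    ┃> [-] repo/              
    ┃    ┃    [+] components/      
    ┃    ┃    index.js             
    ┃    ┃    worker.rs            
    ┃    ┃    [+] lib/             
    ┃    ┃                         
    ┃    ┃                         
━━━━┃    ┗━━━━━━━━━━━━━━━━━━━━━━━━━
    ┃    ▒     │            ┃      
    ┃   ▒▒▒    │            ┃      
    ┗━━━━━━━━━━━━━━━━━━━━━━━┛      
                                   
                                   


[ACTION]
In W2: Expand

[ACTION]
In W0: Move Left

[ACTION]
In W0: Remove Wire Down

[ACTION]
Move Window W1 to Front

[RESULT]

    ┏━━━━━━━━━━━━━━━━━━━━━━━┓      
    ┃ Tetris                ┃      
    ┠───────────────────────┨      
━━━━┃          │Next:       ┃━━━┓  
rcui┃          │ ▒          ┃━━━━━━
────┃          │▒▒▒         ┃      
0 1 ┃          │            ┃──────
[.] ┃          │            ┃      
    ┃          │            ┃      
    ┃          │Score:      ┃      
    ┃          │0           ┃      
    ┃          │            ┃      
    ┃          │            ┃      
    ┃          │            ┃      
━━━━┃          │            ┃━━━━━━
    ┃    ▒     │            ┃      
    ┃   ▒▒▒    │            ┃      
    ┗━━━━━━━━━━━━━━━━━━━━━━━┛      
                                   
                                   


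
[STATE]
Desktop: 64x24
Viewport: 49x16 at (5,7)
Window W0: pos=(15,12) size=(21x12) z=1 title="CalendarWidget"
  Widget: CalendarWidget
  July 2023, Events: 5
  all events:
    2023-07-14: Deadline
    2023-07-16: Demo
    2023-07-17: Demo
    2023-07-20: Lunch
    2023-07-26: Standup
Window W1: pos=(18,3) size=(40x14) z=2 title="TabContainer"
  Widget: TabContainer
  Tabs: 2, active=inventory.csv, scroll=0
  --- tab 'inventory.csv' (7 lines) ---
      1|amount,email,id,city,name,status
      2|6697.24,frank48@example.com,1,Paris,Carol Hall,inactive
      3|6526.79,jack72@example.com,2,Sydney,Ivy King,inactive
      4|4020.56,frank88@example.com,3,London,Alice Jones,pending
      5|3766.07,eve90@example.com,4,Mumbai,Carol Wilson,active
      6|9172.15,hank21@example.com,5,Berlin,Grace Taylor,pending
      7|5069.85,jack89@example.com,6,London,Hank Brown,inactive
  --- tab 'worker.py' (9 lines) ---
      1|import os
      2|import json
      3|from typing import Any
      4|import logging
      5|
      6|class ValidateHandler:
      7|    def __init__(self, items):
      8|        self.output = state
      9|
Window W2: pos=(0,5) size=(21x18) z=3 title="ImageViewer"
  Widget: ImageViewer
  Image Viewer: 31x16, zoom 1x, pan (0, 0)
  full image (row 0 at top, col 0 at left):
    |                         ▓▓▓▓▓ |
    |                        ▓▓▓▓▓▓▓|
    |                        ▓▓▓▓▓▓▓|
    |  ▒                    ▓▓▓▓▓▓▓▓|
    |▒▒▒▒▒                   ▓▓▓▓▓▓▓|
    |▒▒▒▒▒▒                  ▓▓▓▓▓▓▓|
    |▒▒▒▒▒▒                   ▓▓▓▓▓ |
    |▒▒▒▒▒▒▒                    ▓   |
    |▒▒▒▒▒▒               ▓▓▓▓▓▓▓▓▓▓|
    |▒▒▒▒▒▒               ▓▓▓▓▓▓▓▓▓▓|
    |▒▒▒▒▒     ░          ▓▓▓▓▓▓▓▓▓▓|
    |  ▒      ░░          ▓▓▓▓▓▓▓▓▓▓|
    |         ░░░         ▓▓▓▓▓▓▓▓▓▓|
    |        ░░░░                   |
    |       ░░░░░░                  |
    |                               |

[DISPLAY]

───────────────┨─────────────────────────────────
               ┃ount,email,id,city,name,status   
               ┃97.24,frank48@example.com,1,Paris
               ┃26.79,jack72@example.com,2,Sydney
               ┃20.56,frank88@example.com,3,Londo
▒              ┃66.07,eve90@example.com,4,Mumbai,
▒▒             ┃72.15,hank21@example.com,5,Berlin
▒▒             ┃69.85,jack89@example.com,6,London
▒▒▒            ┃                                 
▒▒             ┃━━━━━━━━━━━━━━━━━━━━━━━━━━━━━━━━━
▒▒             ┃           1  ┃                  
▒     ░        ┃  5  6  7  8  ┃                  
     ░░        ┃ 12 13 14* 15 ┃                  
     ░░░       ┃8 19 20* 21 22┃                  
    ░░░░       ┃ 26* 27 28 29 ┃                  
━━━━━━━━━━━━━━━┛              ┃                  


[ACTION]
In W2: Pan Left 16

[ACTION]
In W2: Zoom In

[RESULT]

───────────────┨─────────────────────────────────
               ┃ount,email,id,city,name,status   
               ┃97.24,frank48@example.com,1,Paris
               ┃26.79,jack72@example.com,2,Sydney
               ┃20.56,frank88@example.com,3,Londo
               ┃66.07,eve90@example.com,4,Mumbai,
               ┃72.15,hank21@example.com,5,Berlin
▒▒             ┃69.85,jack89@example.com,6,London
▒▒             ┃                                 
▒▒▒▒▒▒         ┃━━━━━━━━━━━━━━━━━━━━━━━━━━━━━━━━━
▒▒▒▒▒▒         ┃           1  ┃                  
▒▒▒▒▒▒▒▒       ┃  5  6  7  8  ┃                  
▒▒▒▒▒▒▒▒       ┃ 12 13 14* 15 ┃                  
▒▒▒▒▒▒▒▒       ┃8 19 20* 21 22┃                  
▒▒▒▒▒▒▒▒       ┃ 26* 27 28 29 ┃                  
━━━━━━━━━━━━━━━┛              ┃                  


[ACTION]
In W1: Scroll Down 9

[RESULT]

───────────────┨─────────────────────────────────
               ┃69.85,jack89@example.com,6,London
               ┃                                 
               ┃                                 
               ┃                                 
               ┃                                 
               ┃                                 
▒▒             ┃                                 
▒▒             ┃                                 
▒▒▒▒▒▒         ┃━━━━━━━━━━━━━━━━━━━━━━━━━━━━━━━━━
▒▒▒▒▒▒         ┃           1  ┃                  
▒▒▒▒▒▒▒▒       ┃  5  6  7  8  ┃                  
▒▒▒▒▒▒▒▒       ┃ 12 13 14* 15 ┃                  
▒▒▒▒▒▒▒▒       ┃8 19 20* 21 22┃                  
▒▒▒▒▒▒▒▒       ┃ 26* 27 28 29 ┃                  
━━━━━━━━━━━━━━━┛              ┃                  


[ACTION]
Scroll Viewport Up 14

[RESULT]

                                                 
                                                 
                                                 
             ┏━━━━━━━━━━━━━━━━━━━━━━━━━━━━━━━━━━━
             ┃ TabContainer                      
━━━━━━━━━━━━━━━┓─────────────────────────────────
geViewer       ┃nventory.csv]│ worker.py         
───────────────┨─────────────────────────────────
               ┃69.85,jack89@example.com,6,London
               ┃                                 
               ┃                                 
               ┃                                 
               ┃                                 
               ┃                                 
▒▒             ┃                                 
▒▒             ┃                                 


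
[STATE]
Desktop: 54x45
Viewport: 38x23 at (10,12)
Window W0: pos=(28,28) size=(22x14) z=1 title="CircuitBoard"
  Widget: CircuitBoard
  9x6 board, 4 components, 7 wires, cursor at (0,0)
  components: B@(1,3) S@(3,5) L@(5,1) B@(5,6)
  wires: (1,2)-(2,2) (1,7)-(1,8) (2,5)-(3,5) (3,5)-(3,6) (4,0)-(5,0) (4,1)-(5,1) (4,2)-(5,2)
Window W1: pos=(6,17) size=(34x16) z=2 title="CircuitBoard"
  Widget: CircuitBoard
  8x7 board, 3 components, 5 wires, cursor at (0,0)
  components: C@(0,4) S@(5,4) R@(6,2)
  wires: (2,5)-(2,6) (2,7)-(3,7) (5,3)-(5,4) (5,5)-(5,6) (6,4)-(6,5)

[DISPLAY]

                                      
                                      
                                      
                                      
                                      
━━━━━━━━━━━━━━━━━━━━━━━━━━━━━┓        
rcuitBoard                   ┃        
─────────────────────────────┨        
0 1 2 3 4 5 6 7              ┃        
[.]              C           ┃        
                             ┃        
                             ┃        
                             ┃        
                     · ─ ·   ┃        
                             ┃        
                             ┃        
                             ┃━━━━━━━━
                             ┃rd      
                             ┃────────
             · ─ S   · ─ ·   ┃4 5 6 7 
━━━━━━━━━━━━━━━━━━━━━━━━━━━━━┛        
                  ┃                   
                  ┃1           ·   B  


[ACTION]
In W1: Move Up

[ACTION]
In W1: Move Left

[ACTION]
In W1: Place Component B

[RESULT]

                                      
                                      
                                      
                                      
                                      
━━━━━━━━━━━━━━━━━━━━━━━━━━━━━┓        
rcuitBoard                   ┃        
─────────────────────────────┨        
0 1 2 3 4 5 6 7              ┃        
[B]              C           ┃        
                             ┃        
                             ┃        
                             ┃        
                     · ─ ·   ┃        
                             ┃        
                             ┃        
                             ┃━━━━━━━━
                             ┃rd      
                             ┃────────
             · ─ S   · ─ ·   ┃4 5 6 7 
━━━━━━━━━━━━━━━━━━━━━━━━━━━━━┛        
                  ┃                   
                  ┃1           ·   B  


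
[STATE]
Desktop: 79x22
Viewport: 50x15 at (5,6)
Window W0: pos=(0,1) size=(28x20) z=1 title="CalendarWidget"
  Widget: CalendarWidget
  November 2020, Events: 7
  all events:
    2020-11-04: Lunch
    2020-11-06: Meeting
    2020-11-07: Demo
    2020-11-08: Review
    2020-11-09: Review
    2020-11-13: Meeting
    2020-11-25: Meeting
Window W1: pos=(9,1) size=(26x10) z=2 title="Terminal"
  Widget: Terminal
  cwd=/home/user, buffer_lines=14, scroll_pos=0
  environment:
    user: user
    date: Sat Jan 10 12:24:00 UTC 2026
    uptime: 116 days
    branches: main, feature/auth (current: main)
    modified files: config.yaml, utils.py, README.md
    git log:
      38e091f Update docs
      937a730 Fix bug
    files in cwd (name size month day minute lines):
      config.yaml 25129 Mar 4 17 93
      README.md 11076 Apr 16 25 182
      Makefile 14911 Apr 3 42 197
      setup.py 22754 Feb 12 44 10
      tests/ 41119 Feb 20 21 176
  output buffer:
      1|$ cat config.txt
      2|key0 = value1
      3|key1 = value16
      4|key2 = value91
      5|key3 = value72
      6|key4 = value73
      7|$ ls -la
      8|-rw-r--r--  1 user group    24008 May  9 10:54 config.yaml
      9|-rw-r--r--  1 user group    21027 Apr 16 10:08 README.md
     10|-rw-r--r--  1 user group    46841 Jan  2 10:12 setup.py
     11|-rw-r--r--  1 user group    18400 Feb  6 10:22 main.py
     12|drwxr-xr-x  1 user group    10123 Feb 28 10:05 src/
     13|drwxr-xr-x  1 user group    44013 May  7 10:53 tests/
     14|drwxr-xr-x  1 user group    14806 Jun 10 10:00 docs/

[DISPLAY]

    ┃key1 = value16          ┃                    
3  4┃key2 = value91          ┃                    
10 1┃key3 = value72          ┃                    
7 18┃key4 = value73          ┃                    
4 25┗━━━━━━━━━━━━━━━━━━━━━━━━┛                    
                      ┃                           
                      ┃                           
                      ┃                           
                      ┃                           
                      ┃                           
                      ┃                           
                      ┃                           
                      ┃                           
                      ┃                           
━━━━━━━━━━━━━━━━━━━━━━┛                           


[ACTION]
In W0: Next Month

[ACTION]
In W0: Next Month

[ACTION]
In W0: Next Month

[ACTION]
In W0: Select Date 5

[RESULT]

2  3┃key1 = value16          ┃                    
9 10┃key2 = value91          ┃                    
6 17┃key3 = value72          ┃                    
3 24┃key4 = value73          ┃                    
    ┗━━━━━━━━━━━━━━━━━━━━━━━━┛                    
                      ┃                           
                      ┃                           
                      ┃                           
                      ┃                           
                      ┃                           
                      ┃                           
                      ┃                           
                      ┃                           
                      ┃                           
━━━━━━━━━━━━━━━━━━━━━━┛                           


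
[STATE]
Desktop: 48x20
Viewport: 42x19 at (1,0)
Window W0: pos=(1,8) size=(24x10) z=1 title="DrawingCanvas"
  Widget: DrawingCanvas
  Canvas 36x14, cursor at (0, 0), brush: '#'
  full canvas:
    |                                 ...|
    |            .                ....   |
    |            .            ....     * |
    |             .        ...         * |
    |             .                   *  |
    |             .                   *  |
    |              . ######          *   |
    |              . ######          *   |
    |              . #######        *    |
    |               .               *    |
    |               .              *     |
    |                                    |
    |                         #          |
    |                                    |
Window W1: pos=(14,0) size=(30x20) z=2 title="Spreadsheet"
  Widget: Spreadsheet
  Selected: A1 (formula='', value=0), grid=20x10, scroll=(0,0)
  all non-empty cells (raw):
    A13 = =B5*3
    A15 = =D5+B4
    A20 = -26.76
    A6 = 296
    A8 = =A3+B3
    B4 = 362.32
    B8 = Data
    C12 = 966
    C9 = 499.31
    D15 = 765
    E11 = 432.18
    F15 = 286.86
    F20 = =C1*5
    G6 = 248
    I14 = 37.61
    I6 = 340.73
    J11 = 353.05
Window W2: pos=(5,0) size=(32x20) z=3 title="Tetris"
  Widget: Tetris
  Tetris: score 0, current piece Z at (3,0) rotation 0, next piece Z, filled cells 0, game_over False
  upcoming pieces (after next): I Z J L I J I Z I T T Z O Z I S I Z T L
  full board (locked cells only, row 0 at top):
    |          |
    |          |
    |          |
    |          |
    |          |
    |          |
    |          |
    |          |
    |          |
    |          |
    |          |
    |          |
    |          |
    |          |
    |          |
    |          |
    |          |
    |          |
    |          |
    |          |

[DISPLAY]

    ┏━━━━━━━━━━━━━━━━━━━━━━━━━━━━━━┓━━━━━━
    ┃ Tetris                       ┃      
    ┠──────────────────────────────┨──────
    ┃          │Next:              ┃      
    ┃          │▓▓                 ┃ C    
    ┃          │ ▓▓                ┃------
    ┃          │                   ┃     0
    ┃          │                   ┃     0
┏━━━┃          │                   ┃     0
┃ Dr┃          │Score:             ┃     0
┠───┃          │0                  ┃     0
┃+  ┃          │                   ┃     0
┃   ┃          │                   ┃     0
┃   ┃          │                   ┃     0
┃   ┃          │                   ┃499.31
┃   ┃          │                   ┃     0
┃   ┃          │                   ┃     0
┗━━━┃          │                   ┃   966
    ┃          │                   ┃     0


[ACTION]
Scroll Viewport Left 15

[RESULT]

     ┏━━━━━━━━━━━━━━━━━━━━━━━━━━━━━━┓━━━━━
     ┃ Tetris                       ┃     
     ┠──────────────────────────────┨─────
     ┃          │Next:              ┃     
     ┃          │▓▓                 ┃ C   
     ┃          │ ▓▓                ┃-----
     ┃          │                   ┃     
     ┃          │                   ┃     
 ┏━━━┃          │                   ┃     
 ┃ Dr┃          │Score:             ┃     
 ┠───┃          │0                  ┃     
 ┃+  ┃          │                   ┃     
 ┃   ┃          │                   ┃     
 ┃   ┃          │                   ┃     
 ┃   ┃          │                   ┃499.3
 ┃   ┃          │                   ┃     
 ┃   ┃          │                   ┃     
 ┗━━━┃          │                   ┃   96
     ┃          │                   ┃     


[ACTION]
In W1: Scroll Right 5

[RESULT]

     ┏━━━━━━━━━━━━━━━━━━━━━━━━━━━━━━┓━━━━━
     ┃ Tetris                       ┃     
     ┠──────────────────────────────┨─────
     ┃          │Next:              ┃     
     ┃          │▓▓                 ┃ H   
     ┃          │ ▓▓                ┃-----
     ┃          │                   ┃     
     ┃          │                   ┃     
 ┏━━━┃          │                   ┃     
 ┃ Dr┃          │Score:             ┃     
 ┠───┃          │0                  ┃     
 ┃+  ┃          │                   ┃     
 ┃   ┃          │                   ┃     
 ┃   ┃          │                   ┃     
 ┃   ┃          │                   ┃     
 ┃   ┃          │                   ┃     
 ┃   ┃          │                   ┃     
 ┗━━━┃          │                   ┃     
     ┃          │                   ┃     


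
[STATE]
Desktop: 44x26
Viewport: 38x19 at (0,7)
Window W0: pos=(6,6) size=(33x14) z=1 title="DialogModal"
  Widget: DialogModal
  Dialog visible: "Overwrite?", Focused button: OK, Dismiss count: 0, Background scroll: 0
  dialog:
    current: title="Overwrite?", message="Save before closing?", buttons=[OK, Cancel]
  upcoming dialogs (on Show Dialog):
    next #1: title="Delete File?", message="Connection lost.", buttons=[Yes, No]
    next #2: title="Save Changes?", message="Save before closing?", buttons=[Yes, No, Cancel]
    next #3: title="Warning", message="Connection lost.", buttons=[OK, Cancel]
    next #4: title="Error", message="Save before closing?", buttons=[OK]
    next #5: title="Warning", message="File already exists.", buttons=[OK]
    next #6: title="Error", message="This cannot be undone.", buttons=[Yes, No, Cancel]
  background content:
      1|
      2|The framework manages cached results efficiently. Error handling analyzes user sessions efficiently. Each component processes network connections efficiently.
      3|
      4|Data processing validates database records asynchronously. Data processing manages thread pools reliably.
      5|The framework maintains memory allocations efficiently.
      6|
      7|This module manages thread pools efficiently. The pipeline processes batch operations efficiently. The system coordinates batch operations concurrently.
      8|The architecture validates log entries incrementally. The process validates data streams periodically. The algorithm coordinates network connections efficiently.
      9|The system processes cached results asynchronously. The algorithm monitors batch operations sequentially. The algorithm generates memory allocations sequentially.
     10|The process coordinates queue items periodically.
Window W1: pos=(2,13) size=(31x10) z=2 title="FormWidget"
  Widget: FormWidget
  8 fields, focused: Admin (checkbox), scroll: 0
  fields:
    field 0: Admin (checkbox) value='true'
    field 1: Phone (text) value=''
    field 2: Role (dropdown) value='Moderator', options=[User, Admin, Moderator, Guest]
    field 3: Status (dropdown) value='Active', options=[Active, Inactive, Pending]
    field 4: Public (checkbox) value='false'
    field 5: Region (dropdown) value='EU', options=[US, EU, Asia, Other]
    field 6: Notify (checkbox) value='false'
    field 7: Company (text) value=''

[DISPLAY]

      ┃ DialogModal                   
      ┠───────────────────────────────
      ┃                               
      ┃The framework manages cached re
      ┃   ┌──────────────────────┐    
      ┃Dat│      Overwrite?      │atab
  ┏━━━━━━━━━━━━━━━━━━━━━━━━━━━━━┓│ory 
  ┃ FormWidget                  ┃│    
  ┠─────────────────────────────┨┘pool
  ┃> Admin:      [x]            ┃ log 
  ┃  Phone:      [             ]┃d res
  ┃  Role:       [Moderator   ▼]┃eue i
  ┃  Status:     [Active      ▼]┃━━━━━
  ┃  Public:     [ ]            ┃     
  ┃  Region:     [EU          ▼]┃     
  ┗━━━━━━━━━━━━━━━━━━━━━━━━━━━━━┛     
                                      
                                      
                                      


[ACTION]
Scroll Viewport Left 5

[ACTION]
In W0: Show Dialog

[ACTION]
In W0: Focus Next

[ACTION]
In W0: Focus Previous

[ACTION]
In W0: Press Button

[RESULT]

      ┃ DialogModal                   
      ┠───────────────────────────────
      ┃                               
      ┃The framework manages cached re
      ┃                               
      ┃Data processing validates datab
  ┏━━━━━━━━━━━━━━━━━━━━━━━━━━━━━┓mory 
  ┃ FormWidget                  ┃     
  ┠─────────────────────────────┨ pool
  ┃> Admin:      [x]            ┃ log 
  ┃  Phone:      [             ]┃d res
  ┃  Role:       [Moderator   ▼]┃eue i
  ┃  Status:     [Active      ▼]┃━━━━━
  ┃  Public:     [ ]            ┃     
  ┃  Region:     [EU          ▼]┃     
  ┗━━━━━━━━━━━━━━━━━━━━━━━━━━━━━┛     
                                      
                                      
                                      


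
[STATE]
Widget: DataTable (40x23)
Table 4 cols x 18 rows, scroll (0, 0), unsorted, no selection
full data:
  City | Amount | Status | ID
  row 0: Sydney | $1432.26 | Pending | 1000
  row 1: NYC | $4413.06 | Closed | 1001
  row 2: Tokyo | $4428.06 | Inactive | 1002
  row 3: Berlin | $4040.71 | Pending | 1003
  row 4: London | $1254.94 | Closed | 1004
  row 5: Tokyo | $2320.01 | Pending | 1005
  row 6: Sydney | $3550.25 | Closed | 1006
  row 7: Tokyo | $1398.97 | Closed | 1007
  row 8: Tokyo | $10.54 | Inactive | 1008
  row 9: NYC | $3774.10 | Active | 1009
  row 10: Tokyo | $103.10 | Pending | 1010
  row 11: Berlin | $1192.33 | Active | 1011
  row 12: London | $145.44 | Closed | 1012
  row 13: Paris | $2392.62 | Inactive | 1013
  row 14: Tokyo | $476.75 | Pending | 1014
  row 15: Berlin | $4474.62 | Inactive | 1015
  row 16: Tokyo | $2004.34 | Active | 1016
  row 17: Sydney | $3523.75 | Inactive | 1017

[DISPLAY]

City  │Amount  │Status  │ID             
──────┼────────┼────────┼────           
Sydney│$1432.26│Pending │1000           
NYC   │$4413.06│Closed  │1001           
Tokyo │$4428.06│Inactive│1002           
Berlin│$4040.71│Pending │1003           
London│$1254.94│Closed  │1004           
Tokyo │$2320.01│Pending │1005           
Sydney│$3550.25│Closed  │1006           
Tokyo │$1398.97│Closed  │1007           
Tokyo │$10.54  │Inactive│1008           
NYC   │$3774.10│Active  │1009           
Tokyo │$103.10 │Pending │1010           
Berlin│$1192.33│Active  │1011           
London│$145.44 │Closed  │1012           
Paris │$2392.62│Inactive│1013           
Tokyo │$476.75 │Pending │1014           
Berlin│$4474.62│Inactive│1015           
Tokyo │$2004.34│Active  │1016           
Sydney│$3523.75│Inactive│1017           
                                        
                                        
                                        


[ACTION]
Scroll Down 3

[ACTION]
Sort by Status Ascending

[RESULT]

City  │Amount  │Status ▲│ID             
──────┼────────┼────────┼────           
NYC   │$3774.10│Active  │1009           
Berlin│$1192.33│Active  │1011           
Tokyo │$2004.34│Active  │1016           
NYC   │$4413.06│Closed  │1001           
London│$1254.94│Closed  │1004           
Sydney│$3550.25│Closed  │1006           
Tokyo │$1398.97│Closed  │1007           
London│$145.44 │Closed  │1012           
Tokyo │$4428.06│Inactive│1002           
Tokyo │$10.54  │Inactive│1008           
Paris │$2392.62│Inactive│1013           
Berlin│$4474.62│Inactive│1015           
Sydney│$3523.75│Inactive│1017           
Sydney│$1432.26│Pending │1000           
Berlin│$4040.71│Pending │1003           
Tokyo │$2320.01│Pending │1005           
Tokyo │$103.10 │Pending │1010           
Tokyo │$476.75 │Pending │1014           
                                        
                                        
                                        


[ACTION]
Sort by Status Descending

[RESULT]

City  │Amount  │Status ▼│ID             
──────┼────────┼────────┼────           
Sydney│$1432.26│Pending │1000           
Berlin│$4040.71│Pending │1003           
Tokyo │$2320.01│Pending │1005           
Tokyo │$103.10 │Pending │1010           
Tokyo │$476.75 │Pending │1014           
Tokyo │$4428.06│Inactive│1002           
Tokyo │$10.54  │Inactive│1008           
Paris │$2392.62│Inactive│1013           
Berlin│$4474.62│Inactive│1015           
Sydney│$3523.75│Inactive│1017           
NYC   │$4413.06│Closed  │1001           
London│$1254.94│Closed  │1004           
Sydney│$3550.25│Closed  │1006           
Tokyo │$1398.97│Closed  │1007           
London│$145.44 │Closed  │1012           
NYC   │$3774.10│Active  │1009           
Berlin│$1192.33│Active  │1011           
Tokyo │$2004.34│Active  │1016           
                                        
                                        
                                        


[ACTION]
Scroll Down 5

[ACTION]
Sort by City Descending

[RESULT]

City ▼│Amount  │Status  │ID             
──────┼────────┼────────┼────           
Tokyo │$2320.01│Pending │1005           
Tokyo │$103.10 │Pending │1010           
Tokyo │$476.75 │Pending │1014           
Tokyo │$4428.06│Inactive│1002           
Tokyo │$10.54  │Inactive│1008           
Tokyo │$1398.97│Closed  │1007           
Tokyo │$2004.34│Active  │1016           
Sydney│$1432.26│Pending │1000           
Sydney│$3523.75│Inactive│1017           
Sydney│$3550.25│Closed  │1006           
Paris │$2392.62│Inactive│1013           
NYC   │$4413.06│Closed  │1001           
NYC   │$3774.10│Active  │1009           
London│$1254.94│Closed  │1004           
London│$145.44 │Closed  │1012           
Berlin│$4040.71│Pending │1003           
Berlin│$4474.62│Inactive│1015           
Berlin│$1192.33│Active  │1011           
                                        
                                        
                                        


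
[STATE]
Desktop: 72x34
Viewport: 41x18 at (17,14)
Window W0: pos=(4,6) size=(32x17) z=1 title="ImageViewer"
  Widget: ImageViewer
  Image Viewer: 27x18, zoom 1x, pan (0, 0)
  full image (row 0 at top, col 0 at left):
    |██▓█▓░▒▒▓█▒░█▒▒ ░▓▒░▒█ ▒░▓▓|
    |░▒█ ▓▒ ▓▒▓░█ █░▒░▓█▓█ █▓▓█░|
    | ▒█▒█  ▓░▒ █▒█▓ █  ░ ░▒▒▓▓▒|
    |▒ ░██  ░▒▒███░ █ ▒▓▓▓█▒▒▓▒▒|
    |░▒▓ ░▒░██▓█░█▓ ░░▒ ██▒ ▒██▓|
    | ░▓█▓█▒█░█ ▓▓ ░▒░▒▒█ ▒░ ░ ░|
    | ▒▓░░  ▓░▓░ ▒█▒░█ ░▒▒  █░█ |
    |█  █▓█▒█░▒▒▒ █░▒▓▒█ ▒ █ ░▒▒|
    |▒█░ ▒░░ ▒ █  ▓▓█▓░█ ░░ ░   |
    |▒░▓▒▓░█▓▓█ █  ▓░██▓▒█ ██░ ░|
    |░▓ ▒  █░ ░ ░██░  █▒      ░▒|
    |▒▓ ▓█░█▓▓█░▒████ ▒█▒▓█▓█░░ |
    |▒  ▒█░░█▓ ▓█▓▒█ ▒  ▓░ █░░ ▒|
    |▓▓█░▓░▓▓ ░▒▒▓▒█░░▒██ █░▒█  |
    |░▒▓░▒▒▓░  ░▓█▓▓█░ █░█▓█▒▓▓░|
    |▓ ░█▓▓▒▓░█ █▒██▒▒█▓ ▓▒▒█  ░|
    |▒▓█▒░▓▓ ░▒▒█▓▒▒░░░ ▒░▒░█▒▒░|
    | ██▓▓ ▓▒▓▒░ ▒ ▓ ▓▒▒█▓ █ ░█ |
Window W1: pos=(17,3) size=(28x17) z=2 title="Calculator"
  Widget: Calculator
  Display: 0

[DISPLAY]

┃│ 0 │ . │ = │ + │         ┃             
┃├───┼───┼───┼───┤         ┃             
┃│ C │ MC│ MR│ M+│         ┃             
┃└───┴───┴───┴───┘         ┃             
┃                          ┃             
┗━━━━━━━━━━━━━━━━━━━━━━━━━━┛             
████ ▒█▒▓█▓█░░    ┃                      
▓▒█ ▒  ▓░ █░░ ▒   ┃                      
━━━━━━━━━━━━━━━━━━┛                      
                                         
                                         
                                         
                                         
                                         
                                         
                                         
                                         
                                         


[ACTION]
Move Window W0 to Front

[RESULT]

▓ ░▒░▒▒█ ▒░ ░ ░   ┃        ┃             
▒█▒░█ ░▒▒  █░█    ┃        ┃             
 █░▒▓▒█ ▒ █ ░▒▒   ┃        ┃             
 ▓▓█▓░█ ░░ ░      ┃        ┃             
  ▓░██▓▒█ ██░ ░   ┃        ┃             
██░  █▒      ░▒   ┃━━━━━━━━┛             
████ ▒█▒▓█▓█░░    ┃                      
▓▒█ ▒  ▓░ █░░ ▒   ┃                      
━━━━━━━━━━━━━━━━━━┛                      
                                         
                                         
                                         
                                         
                                         
                                         
                                         
                                         
                                         


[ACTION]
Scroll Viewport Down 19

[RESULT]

 █░▒▓▒█ ▒ █ ░▒▒   ┃        ┃             
 ▓▓█▓░█ ░░ ░      ┃        ┃             
  ▓░██▓▒█ ██░ ░   ┃        ┃             
██░  █▒      ░▒   ┃━━━━━━━━┛             
████ ▒█▒▓█▓█░░    ┃                      
▓▒█ ▒  ▓░ █░░ ▒   ┃                      
━━━━━━━━━━━━━━━━━━┛                      
                                         
                                         
                                         
                                         
                                         
                                         
                                         
                                         
                                         
                                         
                                         


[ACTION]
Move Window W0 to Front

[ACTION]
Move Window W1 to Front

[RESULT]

┃│ C │ MC│ MR│ M+│         ┃             
┃└───┴───┴───┴───┘         ┃             
┃                          ┃             
┗━━━━━━━━━━━━━━━━━━━━━━━━━━┛             
████ ▒█▒▓█▓█░░    ┃                      
▓▒█ ▒  ▓░ █░░ ▒   ┃                      
━━━━━━━━━━━━━━━━━━┛                      
                                         
                                         
                                         
                                         
                                         
                                         
                                         
                                         
                                         
                                         
                                         


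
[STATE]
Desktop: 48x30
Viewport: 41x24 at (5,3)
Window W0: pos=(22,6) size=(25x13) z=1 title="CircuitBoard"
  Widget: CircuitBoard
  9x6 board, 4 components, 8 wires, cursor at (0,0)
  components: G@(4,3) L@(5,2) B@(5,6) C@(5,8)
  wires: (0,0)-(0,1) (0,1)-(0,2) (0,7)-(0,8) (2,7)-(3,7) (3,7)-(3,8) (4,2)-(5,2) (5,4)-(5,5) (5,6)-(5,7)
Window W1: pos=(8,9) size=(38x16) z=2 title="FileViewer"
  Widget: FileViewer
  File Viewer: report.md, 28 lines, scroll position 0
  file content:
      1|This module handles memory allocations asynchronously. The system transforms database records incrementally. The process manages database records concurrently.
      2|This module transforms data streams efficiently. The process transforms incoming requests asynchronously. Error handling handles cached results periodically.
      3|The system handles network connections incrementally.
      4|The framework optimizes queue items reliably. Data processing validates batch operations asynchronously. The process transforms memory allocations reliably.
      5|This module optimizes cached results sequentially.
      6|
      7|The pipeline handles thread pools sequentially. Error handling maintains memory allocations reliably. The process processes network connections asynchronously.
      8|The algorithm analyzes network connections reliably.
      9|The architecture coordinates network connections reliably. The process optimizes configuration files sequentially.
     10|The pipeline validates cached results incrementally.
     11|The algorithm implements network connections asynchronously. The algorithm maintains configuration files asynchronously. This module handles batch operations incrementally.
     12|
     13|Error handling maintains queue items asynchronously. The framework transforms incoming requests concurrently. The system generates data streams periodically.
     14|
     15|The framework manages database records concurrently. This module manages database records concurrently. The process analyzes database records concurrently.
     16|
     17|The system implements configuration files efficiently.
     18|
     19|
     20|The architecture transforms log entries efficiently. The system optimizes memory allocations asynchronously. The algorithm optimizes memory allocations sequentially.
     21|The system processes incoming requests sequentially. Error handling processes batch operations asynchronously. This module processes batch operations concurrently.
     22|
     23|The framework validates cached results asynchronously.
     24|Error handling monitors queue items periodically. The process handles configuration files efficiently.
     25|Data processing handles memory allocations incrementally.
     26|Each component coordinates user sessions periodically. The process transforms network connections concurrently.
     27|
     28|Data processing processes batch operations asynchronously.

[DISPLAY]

                                         
                                         
                                         
                 ┏━━━━━━━━━━━━━━━━━━━━━━━
                 ┃ CircuitBoard          
                 ┠───────────────────────
   ┏━━━━━━━━━━━━━━━━━━━━━━━━━━━━━━━━━━━━┓
   ┃ FileViewer                         ┃
   ┠────────────────────────────────────┨
   ┃This module handles memory allocati▲┃
   ┃This module transforms data streams█┃
   ┃The system handles network connecti░┃
   ┃The framework optimizes queue items░┃
   ┃This module optimizes cached result░┃
   ┃                                   ░┃
   ┃The pipeline handles thread pools s░┃
   ┃The algorithm analyzes network conn░┃
   ┃The architecture coordinates networ░┃
   ┃The pipeline validates cached resul░┃
   ┃The algorithm implements network co░┃
   ┃                                   ▼┃
   ┗━━━━━━━━━━━━━━━━━━━━━━━━━━━━━━━━━━━━┛
                                         
                                         


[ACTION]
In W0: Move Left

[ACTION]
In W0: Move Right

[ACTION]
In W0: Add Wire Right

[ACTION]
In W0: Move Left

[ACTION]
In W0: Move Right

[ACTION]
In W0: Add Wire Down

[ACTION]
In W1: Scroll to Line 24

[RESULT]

                                         
                                         
                                         
                 ┏━━━━━━━━━━━━━━━━━━━━━━━
                 ┃ CircuitBoard          
                 ┠───────────────────────
   ┏━━━━━━━━━━━━━━━━━━━━━━━━━━━━━━━━━━━━┓
   ┃ FileViewer                         ┃
   ┠────────────────────────────────────┨
   ┃The system implements configuration▲┃
   ┃                                   ░┃
   ┃                                   ░┃
   ┃The architecture transforms log ent░┃
   ┃The system processes incoming reque░┃
   ┃                                   ░┃
   ┃The framework validates cached resu░┃
   ┃Error handling monitors queue items░┃
   ┃Data processing handles memory allo░┃
   ┃Each component coordinates user ses░┃
   ┃                                   █┃
   ┃Data processing processes batch ope▼┃
   ┗━━━━━━━━━━━━━━━━━━━━━━━━━━━━━━━━━━━━┛
                                         
                                         
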